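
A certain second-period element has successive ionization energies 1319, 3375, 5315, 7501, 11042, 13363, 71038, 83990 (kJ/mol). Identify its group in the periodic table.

Look for the largest jump between consecutive ionization energies: IE7/IE6 ≈ 5.3, far larger than any earlier ratio.
That jump marks the point where a core electron is being removed. So the atom has 6 valence electrons.
A main-group element with 6 valence electrons is in group 16.

Group 16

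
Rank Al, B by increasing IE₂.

Consider each +1 ion: Al⁺ still has 2 valence electrons; B⁺ still has 2 valence electrons.
All are still removing valence electrons, so compare the +1 ions as you would atoms: IE_2 generally rises across a period (higher Z_eff) and falls down a group (larger shell), subject to the usual subshell exceptions.
Valence configurations: Al⁺ [Ne]3s², B⁺ [He]2s².
The numbers (kJ/mol): Al 1817, B 2427.
Putting it together, IE_2: Al < B.

Al < B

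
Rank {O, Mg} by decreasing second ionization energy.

IE_2 is the cost of taking one more electron from the +1 cation: O⁺ still has 5 valence electrons; Mg⁺ still has 1 valence electron.
All are still removing valence electrons, so compare the +1 ions as you would atoms: IE_2 generally rises across a period (higher Z_eff) and falls down a group (larger shell), subject to the usual subshell exceptions.
Valence configurations: O⁺ [He]2s²2p³, Mg⁺ [Ne]3s¹.
The numbers (kJ/mol): O 3388, Mg 1451.
Overall IE_2 order: Mg < O.

O > Mg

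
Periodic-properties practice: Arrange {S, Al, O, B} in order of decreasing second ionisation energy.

O > B > S > Al

Consider each +1 ion: S⁺ still has 5 valence electrons; Al⁺ still has 2 valence electrons; O⁺ still has 5 valence electrons; B⁺ still has 2 valence electrons.
All are still removing valence electrons, so compare the +1 ions as you would atoms: IE_2 generally rises across a period (higher Z_eff) and falls down a group (larger shell), subject to the usual subshell exceptions.
Valence configurations: S⁺ [Ne]3s²3p³, Al⁺ [Ne]3s², O⁺ [He]2s²2p³, B⁺ [He]2s².
Tabulated IE_2 (kJ/mol): S 2252, Al 1817, O 3388, B 2427.
Hence IE_2: Al < S < B < O.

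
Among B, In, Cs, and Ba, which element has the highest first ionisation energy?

IE₁ increases left→right with effective nuclear charge and decreases top→bottom as the valence shell moves farther out.
Here both period and group differ, so the two effects have to be weighed against each other.
Ba > Cs: Ba lies to the right of Cs in period 6, so the across-period effect alone puts Ba higher.
In > Ba: both effects reinforce here, so In is clearly the higher of the two.
B > In: B sits above In in group 13, so the down-group effect alone puts B higher.
Approximate values (kJ/mol): B 801, In 558, Cs 376, Ba 503.
The highest first ionisation energy among these belongs to B.

B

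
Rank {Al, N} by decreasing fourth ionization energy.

Consider each +3 ion: Al³⁺ is the bare [Ne] core; N³⁺ still has 2 valence electrons.
Core electrons are held far more tightly than valence electrons, so Al tops the IE_4 order.
The numbers (kJ/mol): Al 11577, N 7475.
Putting it together, IE_4: N < Al.

Al, N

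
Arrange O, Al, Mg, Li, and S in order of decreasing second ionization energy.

The second ionization energy removes an electron from the +1 ion. For each element: O⁺ still has 5 valence electrons; Al⁺ still has 2 valence electrons; Mg⁺ still has 1 valence electron; Li⁺ is the bare [He] core; S⁺ still has 5 valence electrons.
Breaking into a closed-shell core is much more expensive than removing a leftover valence electron — Li has the largest IE_2 here.
Valence configurations: O⁺ [He]2s²2p³, Al⁺ [Ne]3s², Mg⁺ [Ne]3s¹, S⁺ [Ne]3s²3p³.
The numbers (kJ/mol): O 3388, Al 1817, Mg 1451, Li 7298, S 2252.
Hence IE_2: Mg < Al < S < O < Li.

Li > O > S > Al > Mg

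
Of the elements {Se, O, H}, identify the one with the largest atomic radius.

Se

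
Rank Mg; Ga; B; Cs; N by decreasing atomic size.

Cs > Mg > Ga > B > N

Moving right in a period, electrons are added to the same shell under a stronger nuclear pull, so atoms get smaller; moving down, a new shell is opened and atoms get larger.
Neither a single period nor a single group — weigh both effects.
B > N: both are in period 2; the period trend gives B the larger value.
Ga > B: Ga sits below B in group 13, so the down-group effect alone puts Ga larger.
Mg > Ga: the two effects oppose for this pair; the across-period effect wins (139 vs 124 pm).
Cs > Mg: both effects reinforce here, so Cs is clearly the larger of the two.
Tabulated atomic radius (pm): B 85, N 71, Mg 139, Ga 124, Cs 232.
So from largest to smallest: Cs > Mg > Ga > B > N.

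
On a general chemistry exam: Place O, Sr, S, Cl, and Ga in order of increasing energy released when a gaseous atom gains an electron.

Sr, Ga, O, S, Cl

O is in period 2, group 16; S is in period 3, group 16; Cl is in period 3, group 17; Ga is in period 4, group 13; Sr is in period 5, group 2.
Electron affinity generally becomes more exothermic across a period toward the halogens and less exothermic down a group.
Here both period and group differ, so the two effects have to be weighed against each other.
Ga > Sr: both effects reinforce here, so Ga is clearly the higher of the two.
O > Ga: relative to Ga, both the across-period and down-group shifts push O's electron affinity up.
S > O: this pair runs against the simple trend — see the exception note.
Cl > S: Cl lies to the right of S in period 3, so the across-period effect alone puts Cl higher.
Note the exception: S has a higher electron affinity than O, contrary to the simple trend — the compact 2p subshell of O repels the added electron more than S's larger 3p does.
Tabulated electron affinity (kJ/mol): O 141, S 200, Cl 349, Ga 29, Sr 5.
So from lowest to highest: Sr < Ga < O < S < Cl.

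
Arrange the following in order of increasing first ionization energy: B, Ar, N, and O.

B is in period 2, group 13; N is in period 2, group 15; O is in period 2, group 16; Ar is in period 3, group 18.
First ionization energy rises across a period (greater Z_eff holds electrons more tightly) and falls down a group (valence electrons are farther from the nucleus).
These span different periods and groups, so the two trends combine.
O > B: O lies to the right of B in period 2, so the across-period effect alone puts O higher.
N > O: this pair runs against the simple trend — see the exception note.
Ar > N: period and group pull opposite ways; the across-period shift dominates (1521 vs 1402 kJ/mol).
Note the exception: N has a higher first ionization energy than O, contrary to the simple trend — pairing an electron in O's 2p⁴ costs repulsion energy, so O ionizes more easily than half-filled N (2p³).
For reference (kJ/mol): B 801, N 1402, O 1314, Ar 1521.
So from lowest to highest: B < O < N < Ar.

B, O, N, Ar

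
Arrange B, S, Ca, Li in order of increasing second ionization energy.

The second ionization energy removes an electron from the +1 ion. For each element: B⁺ still has 2 valence electrons; S⁺ still has 5 valence electrons; Ca⁺ still has 1 valence electron; Li⁺ is the bare [He] core.
Breaking into a closed-shell core is much more expensive than removing a leftover valence electron — Li has the largest IE_2 here.
Valence configurations: B⁺ [He]2s², S⁺ [Ne]3s²3p³, Ca⁺ [Ar]4s¹.
Approximate IE_2 values (kJ/mol): B 2427, S 2252, Ca 1145, Li 7298.
Overall IE_2 order: Ca < S < B < Li.

Ca < S < B < Li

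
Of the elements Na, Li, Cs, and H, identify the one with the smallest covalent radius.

H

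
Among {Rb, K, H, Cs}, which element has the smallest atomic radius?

H

Radius decreases left→right (rising Z_eff, same n) and increases top→bottom (higher n).
All are in group 1, so atomic radius increases down the group.
The smallest atomic radius among these belongs to H.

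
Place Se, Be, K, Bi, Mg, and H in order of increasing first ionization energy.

K < Bi < Mg < Be < Se < H

First ionization energy rises across a period (greater Z_eff holds electrons more tightly) and falls down a group (valence electrons are farther from the nucleus).
These span different periods and groups, so the two trends combine.
Bi > K: the two effects oppose for this pair; the across-period effect wins (703 vs 419 kJ/mol).
Mg > Bi: the two effects oppose for this pair; the down-group effect wins (738 vs 703 kJ/mol).
Be > Mg: Be sits above Mg in group 2, so the down-group effect alone puts Be higher.
Se > Be: period and group pull opposite ways; the across-period shift dominates (941 vs 900 kJ/mol).
H > Se: period and group pull opposite ways; the down-group shift dominates (1312 vs 941 kJ/mol).
For reference (kJ/mol): H 1312, Be 900, Mg 738, K 419, Se 941, Bi 703.
So from lowest to highest: K < Bi < Mg < Be < Se < H.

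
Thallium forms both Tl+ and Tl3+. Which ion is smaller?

Tl3+

Both ions have Z = 81 protons, but Tl3+ has lost more electrons, so its remaining electrons feel a larger effective nuclear charge per electron and are pulled in more tightly.
Higher positive charge → smaller ion, so Tl+ > Tl3+.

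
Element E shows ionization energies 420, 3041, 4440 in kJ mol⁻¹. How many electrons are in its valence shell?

1

Look for the largest jump between consecutive ionization energies: IE2/IE1 ≈ 7.2, far larger than any earlier ratio.
That jump marks the point where a core electron is being removed. So the atom has 1 valence electron.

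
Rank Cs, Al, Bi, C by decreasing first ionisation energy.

C is in period 2, group 14; Al is in period 3, group 13; Cs is in period 6, group 1; Bi is in period 6, group 15.
Across a period the outer electron is held more tightly (higher IE₁); down a group it sits in a higher shell, more shielded, and comes off more easily.
Here both period and group differ, so the two effects have to be weighed against each other.
Al > Cs: both effects reinforce here, so Al is clearly the higher of the two.
Bi > Al: period and group pull opposite ways; the across-period shift dominates (703 vs 578 kJ/mol).
C > Bi: the two effects oppose for this pair; the down-group effect wins (1086 vs 703 kJ/mol).
For reference (kJ/mol): C 1086, Al 578, Cs 376, Bi 703.
So from highest to lowest: C > Bi > Al > Cs.

C > Bi > Al > Cs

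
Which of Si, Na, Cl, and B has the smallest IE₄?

The fourth ionization energy removes an electron from the +3 ion. For each element: Si³⁺ still has 1 valence electron; Na³⁺ is already 2 electrons into the core; Cl³⁺ still has 4 valence electrons; B³⁺ is the bare [He] core.
Core electrons are held far more tightly than valence electrons, so Na and B top the IE_4 order.
Valence configurations: Si³⁺ [Ne]3s¹, Cl³⁺ [Ne]3s²3p².
The numbers (kJ/mol): Si 4356, Na 9543, Cl 5159, B 25026.
So the fourth ionization energies run Si < Cl < Na < B.

Si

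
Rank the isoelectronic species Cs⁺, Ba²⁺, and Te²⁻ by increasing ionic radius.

Ba²⁺, Cs⁺, Te²⁻

All of these have 54 electrons, so size is governed by nuclear charge alone: the more protons, the stronger the pull on the same electron cloud, and the smaller the ion.
Nuclear charges: Ba²⁺ (Z=56), Cs⁺ (Z=55), Te²⁻ (Z=52).
Smallest to largest: Ba²⁺ < Cs⁺ < Te²⁻.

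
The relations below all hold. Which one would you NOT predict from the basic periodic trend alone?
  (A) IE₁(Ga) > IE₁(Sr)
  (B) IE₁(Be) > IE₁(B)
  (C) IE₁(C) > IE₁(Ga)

(B)

The general trend: first ionization energy increases across a period and decreases down a group.
(A) Ga (period 4, group 13) vs Sr (period 5, group 2): the stated order agrees with the simple trend.
(B) Be (period 2, group 2) vs B (period 2, group 13): the stated order contradicts the simple trend.
(C) C (period 2, group 14) vs Ga (period 4, group 13): the stated order agrees with the simple trend.
The exception is (B): removing B's lone 2p electron is easier than breaking Be's filled 2s².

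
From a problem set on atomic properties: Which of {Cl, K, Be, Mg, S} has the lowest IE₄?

IE_4 is the cost of taking one more electron from the +3 cation: Cl³⁺ still has 4 valence electrons; K³⁺ is already 2 electrons into the core; Be³⁺ is already 1 electron into the core; Mg³⁺ is already 1 electron into the core; S³⁺ still has 3 valence electrons.
Core electrons are held far more tightly than valence electrons, so K, Mg and Be top the IE_4 order.
Valence configurations: Cl³⁺ [Ne]3s²3p², S³⁺ [Ne]3s²3p¹.
The numbers (kJ/mol): Cl 5159, K 5877, Be 21007, Mg 10543, S 4556.
Overall IE_4 order: S < Cl < K < Mg < Be.

S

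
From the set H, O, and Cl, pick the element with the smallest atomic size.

H is in period 1, group 1; O is in period 2, group 16; Cl is in period 3, group 17.
Atomic radius shrinks across a period as nuclear charge pulls the same shell inward, and grows down a group as new shells are added.
Here both period and group differ, so the two effects have to be weighed against each other.
O > H: the two effects oppose for this pair; the down-group effect wins (63 vs 32 pm).
Cl > O: period and group pull opposite ways; the down-group shift dominates (99 vs 63 pm).
For reference (pm): H 32, O 63, Cl 99.
The smallest atomic size among these belongs to H.

H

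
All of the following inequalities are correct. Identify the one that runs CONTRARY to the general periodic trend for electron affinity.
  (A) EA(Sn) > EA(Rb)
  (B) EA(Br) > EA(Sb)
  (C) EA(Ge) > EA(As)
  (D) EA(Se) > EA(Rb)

The general trend: electron affinity increases across a period and decreases down a group.
(A) Sn (period 5, group 14) vs Rb (period 5, group 1): the stated order agrees with the simple trend.
(B) Br (period 4, group 17) vs Sb (period 5, group 15): the stated order agrees with the simple trend.
(C) Ge (period 4, group 14) vs As (period 4, group 15): the stated order contradicts the simple trend.
(D) Se (period 4, group 16) vs Rb (period 5, group 1): the stated order agrees with the simple trend.
The exception is (C): adding an electron to As's half-filled 4p³ is unfavourable, so Ge (4p²) has the more exothermic EA.

(C)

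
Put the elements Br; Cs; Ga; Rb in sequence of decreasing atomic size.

Cs, Rb, Ga, Br

Ga is in period 4, group 13; Br is in period 4, group 17; Rb is in period 5, group 1; Cs is in period 6, group 1.
Moving right in a period, electrons are added to the same shell under a stronger nuclear pull, so atoms get smaller; moving down, a new shell is opened and atoms get larger.
These span different periods and groups, so the two trends combine.
Ga > Br: Ga lies to the left of Br in period 4, so the across-period effect alone puts Ga larger.
Rb > Ga: relative to Ga, both the across-period and down-group shifts push Rb's atomic radius up.
Cs > Rb: Cs sits below Rb in group 1, so the down-group effect alone puts Cs larger.
Approximate values (pm): Ga 124, Br 114, Rb 210, Cs 232.
So from largest to smallest: Cs > Rb > Ga > Br.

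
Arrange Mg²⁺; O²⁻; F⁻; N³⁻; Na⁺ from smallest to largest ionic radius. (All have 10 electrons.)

Mg²⁺ < Na⁺ < F⁻ < O²⁻ < N³⁻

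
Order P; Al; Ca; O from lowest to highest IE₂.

Ca < Al < P < O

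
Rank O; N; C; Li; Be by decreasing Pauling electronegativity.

O > N > C > Be > Li

Li is in period 2, group 1; Be is in period 2, group 2; C is in period 2, group 14; N is in period 2, group 15; O is in period 2, group 16.
Atoms toward the upper right of the periodic table pull bonding electrons most strongly.
All lie in period 2, so electronegativity increases left to right.
So from highest to lowest: O > N > C > Be > Li.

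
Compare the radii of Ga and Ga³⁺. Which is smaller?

Forming Ga³⁺ removes 3 electrons from Ga. Fewer electrons for the same nuclear charge means less shielding and a higher Z_eff on the remaining electrons, and for main-group metals the entire outer shell is lost.
A cation is smaller than its parent atom: Ga³⁺ < Ga.

Ga³⁺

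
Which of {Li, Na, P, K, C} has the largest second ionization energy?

After 1 electron has been removed, what remains? Li⁺ is the bare [He] core; Na⁺ is the bare [Ne] core; P⁺ still has 4 valence electrons; K⁺ is the bare [Ar] core; C⁺ still has 3 valence electrons.
Pulling an electron out of a noble-gas core costs far more than removing a remaining valence electron, so K, Na and Li sit at the high end of IE_2.
Valence configurations: P⁺ [Ne]3s²3p², C⁺ [He]2s²2p¹.
The numbers (kJ/mol): Li 7298, Na 4562, P 1907, K 3052, C 2353.
So the second ionization energies run P < C < K < Na < Li.

Li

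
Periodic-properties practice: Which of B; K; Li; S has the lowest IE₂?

The second ionization energy removes an electron from the +1 ion. For each element: B⁺ still has 2 valence electrons; K⁺ is the bare [Ar] core; Li⁺ is the bare [He] core; S⁺ still has 5 valence electrons.
Breaking into a closed-shell core is much more expensive than removing a leftover valence electron — K and Li have the largest IE_2 here.
Valence configurations: B⁺ [He]2s², S⁺ [Ne]3s²3p³.
Tabulated IE_2 (kJ/mol): B 2427, K 3052, Li 7298, S 2252.
Hence IE_2: S < B < K < Li.

S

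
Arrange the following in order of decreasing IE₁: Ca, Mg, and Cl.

Cl > Mg > Ca

Mg is in period 3, group 2; Cl is in period 3, group 17; Ca is in period 4, group 2.
IE₁ increases left→right with effective nuclear charge and decreases top→bottom as the valence shell moves farther out.
These span different periods and groups, so the two trends combine.
Mg > Ca: they share group 2; the group trend gives Mg the larger value.
Cl > Mg: both are in period 3; the period trend gives Cl the larger value.
Approximate values (kJ/mol): Mg 738, Cl 1251, Ca 590.
So from highest to lowest: Cl > Mg > Ca.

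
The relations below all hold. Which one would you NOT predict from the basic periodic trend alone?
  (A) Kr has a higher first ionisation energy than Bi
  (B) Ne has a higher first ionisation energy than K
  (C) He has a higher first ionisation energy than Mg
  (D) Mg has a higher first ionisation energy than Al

(D)

The general trend: first ionisation energy increases across a period and decreases down a group.
(A) Kr (period 4, group 18) vs Bi (period 6, group 15): the stated order agrees with the simple trend.
(B) Ne (period 2, group 18) vs K (period 4, group 1): the stated order agrees with the simple trend.
(C) He (period 1, group 18) vs Mg (period 3, group 2): the stated order agrees with the simple trend.
(D) Mg (period 3, group 2) vs Al (period 3, group 13): the stated order contradicts the simple trend.
The exception is (D): Al's single 3p electron is easier to remove than one from Mg's filled 3s².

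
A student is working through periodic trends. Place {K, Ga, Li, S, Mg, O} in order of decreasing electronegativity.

Li is in period 2, group 1; O is in period 2, group 16; Mg is in period 3, group 2; S is in period 3, group 16; K is in period 4, group 1; Ga is in period 4, group 13.
Atoms toward the upper right of the periodic table pull bonding electrons most strongly.
Here both period and group differ, so the two effects have to be weighed against each other.
Li > K: they share group 1; the group trend gives Li the larger value.
Mg > Li: period and group pull opposite ways; the across-period shift dominates (1.31 vs 0.98).
Ga > Mg: the two effects oppose for this pair; the across-period effect wins (1.81 vs 1.31).
S > Ga: both effects reinforce here, so S is clearly the higher of the two.
O > S: they share group 16; the group trend gives O the larger value.
For reference (Pauling): Li 0.98, O 3.44, Mg 1.31, S 2.58, K 0.82, Ga 1.81.
So from highest to lowest: O > S > Ga > Mg > Li > K.

O > S > Ga > Mg > Li > K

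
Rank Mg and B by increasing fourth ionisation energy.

After 3 electrons have been removed, what remains? Mg³⁺ is already 1 electron into the core; B³⁺ is the bare [He] core.
All of these are removing an electron from a noble-gas core or deeper; the smaller core (lower principal quantum number) is held far more tightly, and within a period the higher nuclear charge binds the same core more tightly.
Tabulated IE_4 (kJ/mol): Mg 10543, B 25026.
So the fourth ionization energies run Mg < B.

Mg < B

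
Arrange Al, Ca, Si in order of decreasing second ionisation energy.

Al, Si, Ca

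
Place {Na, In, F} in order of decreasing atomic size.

F is in period 2, group 17; Na is in period 3, group 1; In is in period 5, group 13.
Across a period the added protons contract the valence shell; down a group each new principal shell makes the atom larger.
Here both period and group differ, so the two effects have to be weighed against each other.
In > F: relative to F, both the across-period and down-group shifts push In's atomic radius up.
Na > In: the two effects oppose for this pair; the across-period effect wins (155 vs 142 pm).
Tabulated atomic radius (pm): F 64, Na 155, In 142.
So from largest to smallest: Na > In > F.

Na, In, F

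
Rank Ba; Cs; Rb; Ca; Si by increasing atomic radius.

Si < Ca < Ba < Rb < Cs

Si is in period 3, group 14; Ca is in period 4, group 2; Rb is in period 5, group 1; Cs is in period 6, group 1; Ba is in period 6, group 2.
Atomic radius shrinks across a period as nuclear charge pulls the same shell inward, and grows down a group as new shells are added.
These span different periods and groups, so the two trends combine.
Ca > Si: relative to Si, both the across-period and down-group shifts push Ca's atomic radius up.
Ba > Ca: Ba sits below Ca in group 2, so the down-group effect alone puts Ba larger.
Rb > Ba: the two effects oppose for this pair; the across-period effect wins (210 vs 196 pm).
Cs > Rb: they share group 1; the group trend gives Cs the larger value.
For reference (pm): Si 116, Ca 171, Rb 210, Cs 232, Ba 196.
So from smallest to largest: Si < Ca < Ba < Rb < Cs.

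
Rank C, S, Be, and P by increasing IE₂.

Be < P < S < C

IE_2 is the cost of taking one more electron from the +1 cation: C⁺ still has 3 valence electrons; S⁺ still has 5 valence electrons; Be⁺ still has 1 valence electron; P⁺ still has 4 valence electrons.
All are still removing valence electrons, so compare the +1 ions as you would atoms: IE_2 generally rises across a period (higher Z_eff) and falls down a group (larger shell), subject to the usual subshell exceptions.
Valence configurations: C⁺ [He]2s²2p¹, S⁺ [Ne]3s²3p³, Be⁺ [He]2s¹, P⁺ [Ne]3s²3p².
Tabulated IE_2 (kJ/mol): C 2353, S 2252, Be 1757, P 1907.
Hence IE_2: Be < P < S < C.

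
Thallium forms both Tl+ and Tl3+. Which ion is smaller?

Tl3+

Both ions have Z = 81 protons, but Tl3+ has lost more electrons, so its remaining electrons feel a larger effective nuclear charge per electron and are pulled in more tightly.
Higher positive charge → smaller ion, so Tl+ > Tl3+.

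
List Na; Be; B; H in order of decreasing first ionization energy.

H > Be > B > Na

H is in period 1, group 1; Be is in period 2, group 2; B is in period 2, group 13; Na is in period 3, group 1.
Across a period the outer electron is held more tightly (higher IE₁); down a group it sits in a higher shell, more shielded, and comes off more easily.
These span different periods and groups, so the two trends combine.
B > Na: both effects reinforce here, so B is clearly the higher of the two.
Be > B: this pair runs against the simple trend — see the exception note.
H > Be: the two effects oppose for this pair; the down-group effect wins (1312 vs 900 kJ/mol).
Note the exception: Be has a higher first ionization energy than B, contrary to the simple trend — removing B's lone 2p electron is easier than breaking Be's filled 2s².
Tabulated first ionization energy (kJ/mol): H 1312, Be 900, B 801, Na 496.
So from highest to lowest: H > Be > B > Na.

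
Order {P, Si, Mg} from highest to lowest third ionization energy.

Mg > Si > P

IE_3 is the cost of taking one more electron from the +2 cation: P²⁺ still has 3 valence electrons; Si²⁺ still has 2 valence electrons; Mg²⁺ is the bare [Ne] core.
Core electrons are held far more tightly than valence electrons, so Mg tops the IE_3 order.
Valence configurations: P²⁺ [Ne]3s²3p¹, Si²⁺ [Ne]3s².
P²⁺ loses a lone 3p electron whereas Si²⁺ must break into a filled 3s² pair, so IE_3(Si) > IE_3(P) even though P has the higher nuclear charge.
Tabulated IE_3 (kJ/mol): P 2914, Si 3232, Mg 7733.
So the third ionization energies run P < Si < Mg.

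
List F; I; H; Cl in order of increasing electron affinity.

H < I < F < Cl

H is in period 1, group 1; F is in period 2, group 17; Cl is in period 3, group 17; I is in period 5, group 17.
EA tends to increase across a period and decrease down a group, though the pattern is less regular than for IE or radius.
These span different periods and groups, so the two trends combine.
I > H: the two effects oppose for this pair; the across-period effect wins (295 vs 73 kJ/mol).
F > I: F sits above I in group 17, so the down-group effect alone puts F higher.
Cl > F: this pair runs against the simple trend — see the exception note.
Note the exception: Cl has a higher electron affinity than F, contrary to the simple trend — F's small 2p subshell makes the incoming electron feel strong e⁻–e⁻ repulsion, so Cl actually releases more energy on gaining an electron.
Approximate values (kJ/mol): H 73, F 328, Cl 349, I 295.
So from lowest to highest: H < I < F < Cl.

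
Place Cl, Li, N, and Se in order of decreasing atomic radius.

Li is in period 2, group 1; N is in period 2, group 15; Cl is in period 3, group 17; Se is in period 4, group 16.
Across a period the added protons contract the valence shell; down a group each new principal shell makes the atom larger.
Neither a single period nor a single group — weigh both effects.
Cl > N: period and group pull opposite ways; the down-group shift dominates (99 vs 71 pm).
Se > Cl: both effects reinforce here, so Se is clearly the larger of the two.
Li > Se: period and group pull opposite ways; the across-period shift dominates (133 vs 116 pm).
For reference (pm): Li 133, N 71, Cl 99, Se 116.
So from largest to smallest: Li > Se > Cl > N.

Li > Se > Cl > N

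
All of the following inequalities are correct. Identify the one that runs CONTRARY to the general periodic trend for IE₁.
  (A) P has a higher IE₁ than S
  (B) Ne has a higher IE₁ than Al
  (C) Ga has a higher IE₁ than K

The general trend: IE₁ increases across a period and decreases down a group.
(A) P (period 3, group 15) vs S (period 3, group 16): the stated order contradicts the simple trend.
(B) Ne (period 2, group 18) vs Al (period 3, group 13): the stated order agrees with the simple trend.
(C) Ga (period 4, group 13) vs K (period 4, group 1): the stated order agrees with the simple trend.
The exception is (A): S (3p⁴) ionizes more easily than half-filled P (3p³) because the paired 3p electron in S is pushed out by e⁻–e⁻ repulsion.

(A)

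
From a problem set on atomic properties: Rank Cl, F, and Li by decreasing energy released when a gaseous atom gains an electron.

Cl > F > Li

Li is in period 2, group 1; F is in period 2, group 17; Cl is in period 3, group 17.
EA tends to increase across a period and decrease down a group, though the pattern is less regular than for IE or radius.
Here both period and group differ, so the two effects have to be weighed against each other.
F > Li: F lies to the right of Li in period 2, so the across-period effect alone puts F higher.
Cl > F: this pair runs against the simple trend — see the exception note.
Note the exception: Cl has a higher electron affinity than F, contrary to the simple trend — F's small 2p subshell makes the incoming electron feel strong e⁻–e⁻ repulsion, so Cl actually releases more energy on gaining an electron.
Approximate values (kJ/mol): Li 60, F 328, Cl 349.
So from highest to lowest: Cl > F > Li.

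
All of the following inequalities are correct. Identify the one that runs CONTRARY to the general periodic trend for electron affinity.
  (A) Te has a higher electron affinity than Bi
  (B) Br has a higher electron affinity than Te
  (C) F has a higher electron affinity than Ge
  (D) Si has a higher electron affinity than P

The general trend: electron affinity increases across a period and decreases down a group.
(A) Te (period 5, group 16) vs Bi (period 6, group 15): the stated order agrees with the simple trend.
(B) Br (period 4, group 17) vs Te (period 5, group 16): the stated order agrees with the simple trend.
(C) F (period 2, group 17) vs Ge (period 4, group 14): the stated order agrees with the simple trend.
(D) Si (period 3, group 14) vs P (period 3, group 15): the stated order contradicts the simple trend.
The exception is (D): adding an electron to P's half-filled 3p³ is unfavourable, so Si (3p²) has the more exothermic EA.

(D)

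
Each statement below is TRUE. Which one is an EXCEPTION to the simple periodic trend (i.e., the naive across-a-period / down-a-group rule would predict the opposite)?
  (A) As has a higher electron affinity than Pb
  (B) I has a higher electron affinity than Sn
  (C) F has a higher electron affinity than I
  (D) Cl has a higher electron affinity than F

The general trend: electron affinity increases across a period and decreases down a group.
(A) As (period 4, group 15) vs Pb (period 6, group 14): the stated order agrees with the simple trend.
(B) I (period 5, group 17) vs Sn (period 5, group 14): the stated order agrees with the simple trend.
(C) F (period 2, group 17) vs I (period 5, group 17): the stated order agrees with the simple trend.
(D) Cl (period 3, group 17) vs F (period 2, group 17): the stated order contradicts the simple trend.
The exception is (D): F's small 2p subshell makes the incoming electron feel strong e⁻–e⁻ repulsion, so Cl actually releases more energy on gaining an electron.

(D)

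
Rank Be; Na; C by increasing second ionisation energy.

Be < C < Na

After 1 electron has been removed, what remains? Be⁺ still has 1 valence electron; Na⁺ is the bare [Ne] core; C⁺ still has 3 valence electrons.
Core electrons are held far more tightly than valence electrons, so Na tops the IE_2 order.
Valence configurations: Be⁺ [He]2s¹, C⁺ [He]2s²2p¹.
The numbers (kJ/mol): Be 1757, Na 4562, C 2353.
Putting it together, IE_2: Be < C < Na.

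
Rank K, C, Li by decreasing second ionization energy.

Li > K > C

The second ionization energy removes an electron from the +1 ion. For each element: K⁺ is the bare [Ar] core; C⁺ still has 3 valence electrons; Li⁺ is the bare [He] core.
Breaking into a closed-shell core is much more expensive than removing a leftover valence electron — K and Li have the largest IE_2 here.
Tabulated IE_2 (kJ/mol): K 3052, C 2353, Li 7298.
So the second ionization energies run C < K < Li.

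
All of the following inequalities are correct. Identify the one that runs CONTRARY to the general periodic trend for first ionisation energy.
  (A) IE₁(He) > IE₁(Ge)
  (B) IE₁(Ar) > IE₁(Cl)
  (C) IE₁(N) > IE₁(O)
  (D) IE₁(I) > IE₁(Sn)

(C)

The general trend: first ionisation energy increases across a period and decreases down a group.
(A) He (period 1, group 18) vs Ge (period 4, group 14): the stated order agrees with the simple trend.
(B) Ar (period 3, group 18) vs Cl (period 3, group 17): the stated order agrees with the simple trend.
(C) N (period 2, group 15) vs O (period 2, group 16): the stated order contradicts the simple trend.
(D) I (period 5, group 17) vs Sn (period 5, group 14): the stated order agrees with the simple trend.
The exception is (C): pairing an electron in O's 2p⁴ costs repulsion energy, so O ionizes more easily than half-filled N (2p³).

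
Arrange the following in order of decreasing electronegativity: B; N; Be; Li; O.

Li is in period 2, group 1; Be is in period 2, group 2; B is in period 2, group 13; N is in period 2, group 15; O is in period 2, group 16.
EN rises left→right (higher Z_eff, smaller atoms) and falls top→bottom (larger, more shielded atoms).
All lie in period 2, so electronegativity increases left to right.
So from highest to lowest: O > N > B > Be > Li.

O > N > B > Be > Li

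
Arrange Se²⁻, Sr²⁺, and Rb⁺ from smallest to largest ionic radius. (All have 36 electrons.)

All of these have 36 electrons, so size is governed by nuclear charge alone: the more protons, the stronger the pull on the same electron cloud, and the smaller the ion.
Nuclear charges: Sr²⁺ (Z=38), Rb⁺ (Z=37), Se²⁻ (Z=34).
Smallest to largest: Sr²⁺ < Rb⁺ < Se²⁻.

Sr²⁺ < Rb⁺ < Se²⁻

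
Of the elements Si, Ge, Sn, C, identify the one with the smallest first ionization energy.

First ionization energy rises across a period (greater Z_eff holds electrons more tightly) and falls down a group (valence electrons are farther from the nucleus).
All are in group 14, so first ionization energy increases up the group.
The smallest first ionization energy among these belongs to Sn.

Sn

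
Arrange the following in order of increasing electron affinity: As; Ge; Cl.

As, Ge, Cl

Cl is in period 3, group 17; Ge is in period 4, group 14; As is in period 4, group 15.
Adding an electron releases more energy for atoms nearer the top right (short of the noble gases).
These span different periods and groups, so the two trends combine.
Ge > As: this pair runs against the simple trend — see the exception note.
Cl > Ge: relative to Ge, both the across-period and down-group shifts push Cl's electron affinity up.
Note the exception: Ge has a higher electron affinity than As, contrary to the simple trend — adding an electron to As's half-filled 4p³ is unfavourable, so Ge (4p²) has the more exothermic EA.
Approximate values (kJ/mol): Cl 349, Ge 119, As 78.
So from lowest to highest: As < Ge < Cl.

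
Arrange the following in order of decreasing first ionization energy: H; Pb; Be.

H is in period 1, group 1; Be is in period 2, group 2; Pb is in period 6, group 14.
IE₁ increases left→right with effective nuclear charge and decreases top→bottom as the valence shell moves farther out.
Neither a single period nor a single group — weigh both effects.
Be > Pb: period and group pull opposite ways; the down-group shift dominates (900 vs 716 kJ/mol).
H > Be: period and group pull opposite ways; the down-group shift dominates (1312 vs 900 kJ/mol).
For reference (kJ/mol): H 1312, Be 900, Pb 716.
So from highest to lowest: H > Be > Pb.

H > Be > Pb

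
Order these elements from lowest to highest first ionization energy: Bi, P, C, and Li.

Across a period the outer electron is held more tightly (higher IE₁); down a group it sits in a higher shell, more shielded, and comes off more easily.
Here both period and group differ, so the two effects have to be weighed against each other.
Bi > Li: the two effects oppose for this pair; the across-period effect wins (703 vs 520 kJ/mol).
P > Bi: P sits above Bi in group 15, so the down-group effect alone puts P higher.
C > P: period and group pull opposite ways; the down-group shift dominates (1086 vs 1012 kJ/mol).
Approximate values (kJ/mol): Li 520, C 1086, P 1012, Bi 703.
So from lowest to highest: Li < Bi < P < C.

Li < Bi < P < C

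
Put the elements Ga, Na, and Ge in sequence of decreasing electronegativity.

Ge > Ga > Na

Na is in period 3, group 1; Ga is in period 4, group 13; Ge is in period 4, group 14.
Electronegativity increases across a period and decreases down a group, tracking effective nuclear charge and atomic size.
Here both period and group differ, so the two effects have to be weighed against each other.
Ga > Na: the two effects oppose for this pair; the across-period effect wins (1.81 vs 0.93).
Ge > Ga: Ge lies to the right of Ga in period 4, so the across-period effect alone puts Ge higher.
Approximate values (Pauling): Na 0.93, Ga 1.81, Ge 2.01.
So from highest to lowest: Ge > Ga > Na.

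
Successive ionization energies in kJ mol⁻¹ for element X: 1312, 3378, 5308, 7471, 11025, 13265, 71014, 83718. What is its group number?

Look for the largest jump between consecutive ionization energies: IE7/IE6 ≈ 5.4, far larger than any earlier ratio.
That jump marks the point where a core electron is being removed. So the atom has 6 valence electrons.
A main-group element with 6 valence electrons is in group 16.

Group 16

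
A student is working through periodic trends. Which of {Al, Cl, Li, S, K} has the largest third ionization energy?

Li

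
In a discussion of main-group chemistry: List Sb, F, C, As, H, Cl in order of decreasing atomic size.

Sb > As > Cl > C > F > H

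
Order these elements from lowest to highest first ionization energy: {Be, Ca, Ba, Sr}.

Ba < Sr < Ca < Be

Be is in period 2, group 2; Ca is in period 4, group 2; Sr is in period 5, group 2; Ba is in period 6, group 2.
Removing the outermost electron gets harder across a period and easier down a group.
All are in group 2, so first ionization energy increases up the group.
So from lowest to highest: Ba < Sr < Ca < Be.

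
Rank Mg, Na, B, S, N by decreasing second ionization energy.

Na > N > B > S > Mg

After 1 electron has been removed, what remains? Mg⁺ still has 1 valence electron; Na⁺ is the bare [Ne] core; B⁺ still has 2 valence electrons; S⁺ still has 5 valence electrons; N⁺ still has 4 valence electrons.
Breaking into a closed-shell core is much more expensive than removing a leftover valence electron — Na has the largest IE_2 here.
Valence configurations: Mg⁺ [Ne]3s¹, B⁺ [He]2s², S⁺ [Ne]3s²3p³, N⁺ [He]2s²2p².
The numbers (kJ/mol): Mg 1451, Na 4562, B 2427, S 2252, N 2856.
Putting it together, IE_2: Mg < S < B < N < Na.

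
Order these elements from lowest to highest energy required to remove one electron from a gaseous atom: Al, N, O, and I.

N is in period 2, group 15; O is in period 2, group 16; Al is in period 3, group 13; I is in period 5, group 17.
IE₁ increases left→right with effective nuclear charge and decreases top→bottom as the valence shell moves farther out.
Here both period and group differ, so the two effects have to be weighed against each other.
I > Al: the two effects oppose for this pair; the across-period effect wins (1008 vs 578 kJ/mol).
O > I: the two effects oppose for this pair; the down-group effect wins (1314 vs 1008 kJ/mol).
N > O: this pair runs against the simple trend — see the exception note.
Note the exception: N has a higher first ionization energy than O, contrary to the simple trend — pairing an electron in O's 2p⁴ costs repulsion energy, so O ionizes more easily than half-filled N (2p³).
Approximate values (kJ/mol): N 1402, O 1314, Al 578, I 1008.
So from lowest to highest: Al < I < O < N.

Al < I < O < N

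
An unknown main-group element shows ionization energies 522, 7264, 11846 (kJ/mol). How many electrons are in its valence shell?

Look for the largest jump between consecutive ionization energies: IE2/IE1 ≈ 13.9, far larger than any earlier ratio.
That jump marks the point where a core electron is being removed. So the atom has 1 valence electron.

1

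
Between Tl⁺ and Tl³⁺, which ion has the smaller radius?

Both ions have Z = 81 protons, but Tl³⁺ has lost more electrons, so its remaining electrons feel a larger effective nuclear charge per electron and are pulled in more tightly.
Higher positive charge → smaller ion, so Tl⁺ > Tl³⁺.

Tl³⁺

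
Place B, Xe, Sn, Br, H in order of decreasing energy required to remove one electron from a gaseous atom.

H > Xe > Br > B > Sn

H is in period 1, group 1; B is in period 2, group 13; Br is in period 4, group 17; Sn is in period 5, group 14; Xe is in period 5, group 18.
Removing the outermost electron gets harder across a period and easier down a group.
These span different periods and groups, so the two trends combine.
B > Sn: period and group pull opposite ways; the down-group shift dominates (801 vs 709 kJ/mol).
Br > B: the two effects oppose for this pair; the across-period effect wins (1140 vs 801 kJ/mol).
Xe > Br: the two effects oppose for this pair; the across-period effect wins (1170 vs 1140 kJ/mol).
H > Xe: period and group pull opposite ways; the down-group shift dominates (1312 vs 1170 kJ/mol).
For reference (kJ/mol): H 1312, B 801, Br 1140, Sn 709, Xe 1170.
So from highest to lowest: H > Xe > Br > B > Sn.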